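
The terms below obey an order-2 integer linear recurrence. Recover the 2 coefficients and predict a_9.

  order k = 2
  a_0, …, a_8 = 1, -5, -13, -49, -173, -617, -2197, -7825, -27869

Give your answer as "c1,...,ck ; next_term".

3,2 ; -99257

  a_2 = 3·-5 + 2·1 = -13
  a_3 = 3·-13 + 2·-5 = -49
  a_4 = 3·-49 + 2·-13 = -173
  a_5 = 3·-173 + 2·-49 = -617
  a_6 = 3·-617 + 2·-173 = -2197
  a_7 = 3·-2197 + 2·-617 = -7825
  a_8 = 3·-7825 + 2·-2197 = -27869
  a_9 = 3·-27869 + 2·-7825 = -99257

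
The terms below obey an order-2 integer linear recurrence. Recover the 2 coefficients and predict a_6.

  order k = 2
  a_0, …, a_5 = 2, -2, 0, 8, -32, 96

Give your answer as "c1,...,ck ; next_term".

-4,-4 ; -256

  a_2 = -4·-2 + -4·2 = 0
  a_3 = -4·0 + -4·-2 = 8
  a_4 = -4·8 + -4·0 = -32
  a_5 = -4·-32 + -4·8 = 96
  a_6 = -4·96 + -4·-32 = -256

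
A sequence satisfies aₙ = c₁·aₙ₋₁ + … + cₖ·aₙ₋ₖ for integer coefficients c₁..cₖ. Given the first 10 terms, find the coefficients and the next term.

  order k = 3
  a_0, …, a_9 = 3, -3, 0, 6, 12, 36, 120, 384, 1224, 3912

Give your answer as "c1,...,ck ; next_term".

3,0,2 ; 12504

  a_3 = 3·0 + 0·-3 + 2·3 = 6
  a_4 = 3·6 + 0·0 + 2·-3 = 12
  a_5 = 3·12 + 0·6 + 2·0 = 36
  a_6 = 3·36 + 0·12 + 2·6 = 120
  a_7 = 3·120 + 0·36 + 2·12 = 384
  a_8 = 3·384 + 0·120 + 2·36 = 1224
  a_9 = 3·1224 + 0·384 + 2·120 = 3912
  a_10 = 3·3912 + 0·1224 + 2·384 = 12504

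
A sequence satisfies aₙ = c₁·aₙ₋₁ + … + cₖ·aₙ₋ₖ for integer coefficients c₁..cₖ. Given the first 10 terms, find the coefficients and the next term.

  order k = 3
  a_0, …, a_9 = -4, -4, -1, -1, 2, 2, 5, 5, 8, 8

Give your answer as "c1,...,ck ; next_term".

  a_3 = 1·-1 + 1·-4 + -1·-4 = -1
  a_4 = 1·-1 + 1·-1 + -1·-4 = 2
  a_5 = 1·2 + 1·-1 + -1·-1 = 2
  a_6 = 1·2 + 1·2 + -1·-1 = 5
  a_7 = 1·5 + 1·2 + -1·2 = 5
  a_8 = 1·5 + 1·5 + -1·2 = 8
  a_9 = 1·8 + 1·5 + -1·5 = 8
  a_10 = 1·8 + 1·8 + -1·5 = 11

1,1,-1 ; 11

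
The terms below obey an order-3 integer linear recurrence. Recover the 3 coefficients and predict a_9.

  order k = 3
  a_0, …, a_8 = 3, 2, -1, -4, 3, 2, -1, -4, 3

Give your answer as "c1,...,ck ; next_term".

-1,-1,-1 ; 2

  a_3 = -1·-1 + -1·2 + -1·3 = -4
  a_4 = -1·-4 + -1·-1 + -1·2 = 3
  a_5 = -1·3 + -1·-4 + -1·-1 = 2
  a_6 = -1·2 + -1·3 + -1·-4 = -1
  a_7 = -1·-1 + -1·2 + -1·3 = -4
  a_8 = -1·-4 + -1·-1 + -1·2 = 3
  a_9 = -1·3 + -1·-4 + -1·-1 = 2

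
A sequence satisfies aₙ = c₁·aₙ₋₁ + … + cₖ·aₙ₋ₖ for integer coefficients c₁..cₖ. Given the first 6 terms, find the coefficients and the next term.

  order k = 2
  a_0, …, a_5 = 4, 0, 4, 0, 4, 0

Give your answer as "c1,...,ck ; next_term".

0,1 ; 4

  a_2 = 0·0 + 1·4 = 4
  a_3 = 0·4 + 1·0 = 0
  a_4 = 0·0 + 1·4 = 4
  a_5 = 0·4 + 1·0 = 0
  a_6 = 0·0 + 1·4 = 4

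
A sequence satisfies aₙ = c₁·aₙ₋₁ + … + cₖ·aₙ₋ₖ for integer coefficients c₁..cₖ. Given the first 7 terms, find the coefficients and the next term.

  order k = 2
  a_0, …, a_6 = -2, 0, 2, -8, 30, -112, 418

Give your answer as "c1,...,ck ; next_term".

-4,-1 ; -1560

  a_2 = -4·0 + -1·-2 = 2
  a_3 = -4·2 + -1·0 = -8
  a_4 = -4·-8 + -1·2 = 30
  a_5 = -4·30 + -1·-8 = -112
  a_6 = -4·-112 + -1·30 = 418
  a_7 = -4·418 + -1·-112 = -1560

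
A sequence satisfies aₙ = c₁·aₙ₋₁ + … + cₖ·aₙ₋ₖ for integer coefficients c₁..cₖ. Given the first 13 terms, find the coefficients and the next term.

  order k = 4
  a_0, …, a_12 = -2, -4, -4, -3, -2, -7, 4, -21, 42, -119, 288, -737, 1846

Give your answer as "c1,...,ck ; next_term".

-2,1,0,2 ; -4667

  a_4 = -2·-3 + 1·-4 + 0·-4 + 2·-2 = -2
  a_5 = -2·-2 + 1·-3 + 0·-4 + 2·-4 = -7
  a_6 = -2·-7 + 1·-2 + 0·-3 + 2·-4 = 4
  a_7 = -2·4 + 1·-7 + 0·-2 + 2·-3 = -21
  a_8 = -2·-21 + 1·4 + 0·-7 + 2·-2 = 42
  a_9 = -2·42 + 1·-21 + 0·4 + 2·-7 = -119
  a_10 = -2·-119 + 1·42 + 0·-21 + 2·4 = 288
  a_11 = -2·288 + 1·-119 + 0·42 + 2·-21 = -737
  a_12 = -2·-737 + 1·288 + 0·-119 + 2·42 = 1846
  a_13 = -2·1846 + 1·-737 + 0·288 + 2·-119 = -4667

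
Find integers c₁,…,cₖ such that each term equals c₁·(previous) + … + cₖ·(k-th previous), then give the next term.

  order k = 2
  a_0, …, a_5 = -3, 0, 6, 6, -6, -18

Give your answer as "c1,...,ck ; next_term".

  a_2 = 1·0 + -2·-3 = 6
  a_3 = 1·6 + -2·0 = 6
  a_4 = 1·6 + -2·6 = -6
  a_5 = 1·-6 + -2·6 = -18
  a_6 = 1·-18 + -2·-6 = -6

1,-2 ; -6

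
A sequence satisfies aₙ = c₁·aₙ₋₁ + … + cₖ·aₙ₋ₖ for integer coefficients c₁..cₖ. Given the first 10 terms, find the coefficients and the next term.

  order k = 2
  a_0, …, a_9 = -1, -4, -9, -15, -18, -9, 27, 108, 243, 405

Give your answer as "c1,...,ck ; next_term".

3,-3 ; 486

  a_2 = 3·-4 + -3·-1 = -9
  a_3 = 3·-9 + -3·-4 = -15
  a_4 = 3·-15 + -3·-9 = -18
  a_5 = 3·-18 + -3·-15 = -9
  a_6 = 3·-9 + -3·-18 = 27
  a_7 = 3·27 + -3·-9 = 108
  a_8 = 3·108 + -3·27 = 243
  a_9 = 3·243 + -3·108 = 405
  a_10 = 3·405 + -3·243 = 486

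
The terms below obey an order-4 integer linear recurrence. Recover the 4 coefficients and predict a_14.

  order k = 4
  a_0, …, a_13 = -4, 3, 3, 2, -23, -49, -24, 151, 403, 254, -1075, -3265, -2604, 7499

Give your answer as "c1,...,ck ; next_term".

  a_4 = 2·2 + -3·3 + -2·3 + 3·-4 = -23
  a_5 = 2·-23 + -3·2 + -2·3 + 3·3 = -49
  a_6 = 2·-49 + -3·-23 + -2·2 + 3·3 = -24
  a_7 = 2·-24 + -3·-49 + -2·-23 + 3·2 = 151
  a_8 = 2·151 + -3·-24 + -2·-49 + 3·-23 = 403
  a_9 = 2·403 + -3·151 + -2·-24 + 3·-49 = 254
  a_10 = 2·254 + -3·403 + -2·151 + 3·-24 = -1075
  a_11 = 2·-1075 + -3·254 + -2·403 + 3·151 = -3265
  a_12 = 2·-3265 + -3·-1075 + -2·254 + 3·403 = -2604
  a_13 = 2·-2604 + -3·-3265 + -2·-1075 + 3·254 = 7499
  a_14 = 2·7499 + -3·-2604 + -2·-3265 + 3·-1075 = 26115

2,-3,-2,3 ; 26115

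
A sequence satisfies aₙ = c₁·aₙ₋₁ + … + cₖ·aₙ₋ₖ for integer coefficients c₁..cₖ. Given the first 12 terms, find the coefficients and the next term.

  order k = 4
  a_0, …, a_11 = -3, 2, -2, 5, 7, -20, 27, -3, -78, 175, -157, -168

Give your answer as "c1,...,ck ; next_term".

  a_4 = -1·5 + -1·-2 + 2·2 + -2·-3 = 7
  a_5 = -1·7 + -1·5 + 2·-2 + -2·2 = -20
  a_6 = -1·-20 + -1·7 + 2·5 + -2·-2 = 27
  a_7 = -1·27 + -1·-20 + 2·7 + -2·5 = -3
  a_8 = -1·-3 + -1·27 + 2·-20 + -2·7 = -78
  a_9 = -1·-78 + -1·-3 + 2·27 + -2·-20 = 175
  a_10 = -1·175 + -1·-78 + 2·-3 + -2·27 = -157
  a_11 = -1·-157 + -1·175 + 2·-78 + -2·-3 = -168
  a_12 = -1·-168 + -1·-157 + 2·175 + -2·-78 = 831

-1,-1,2,-2 ; 831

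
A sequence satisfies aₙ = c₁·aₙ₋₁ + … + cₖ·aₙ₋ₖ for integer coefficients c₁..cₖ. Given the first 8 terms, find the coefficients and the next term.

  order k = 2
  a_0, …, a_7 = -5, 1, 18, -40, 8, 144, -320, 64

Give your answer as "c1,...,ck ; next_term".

-2,-4 ; 1152

  a_2 = -2·1 + -4·-5 = 18
  a_3 = -2·18 + -4·1 = -40
  a_4 = -2·-40 + -4·18 = 8
  a_5 = -2·8 + -4·-40 = 144
  a_6 = -2·144 + -4·8 = -320
  a_7 = -2·-320 + -4·144 = 64
  a_8 = -2·64 + -4·-320 = 1152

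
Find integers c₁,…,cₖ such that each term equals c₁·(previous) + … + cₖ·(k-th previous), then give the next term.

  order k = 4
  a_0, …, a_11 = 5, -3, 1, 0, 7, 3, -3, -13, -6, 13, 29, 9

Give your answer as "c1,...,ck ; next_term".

1,-1,-1,1 ; -39

  a_4 = 1·0 + -1·1 + -1·-3 + 1·5 = 7
  a_5 = 1·7 + -1·0 + -1·1 + 1·-3 = 3
  a_6 = 1·3 + -1·7 + -1·0 + 1·1 = -3
  a_7 = 1·-3 + -1·3 + -1·7 + 1·0 = -13
  a_8 = 1·-13 + -1·-3 + -1·3 + 1·7 = -6
  a_9 = 1·-6 + -1·-13 + -1·-3 + 1·3 = 13
  a_10 = 1·13 + -1·-6 + -1·-13 + 1·-3 = 29
  a_11 = 1·29 + -1·13 + -1·-6 + 1·-13 = 9
  a_12 = 1·9 + -1·29 + -1·13 + 1·-6 = -39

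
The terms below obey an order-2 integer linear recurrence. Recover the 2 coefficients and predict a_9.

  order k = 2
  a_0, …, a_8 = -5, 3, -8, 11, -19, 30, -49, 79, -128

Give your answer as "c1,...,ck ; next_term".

-1,1 ; 207

  a_2 = -1·3 + 1·-5 = -8
  a_3 = -1·-8 + 1·3 = 11
  a_4 = -1·11 + 1·-8 = -19
  a_5 = -1·-19 + 1·11 = 30
  a_6 = -1·30 + 1·-19 = -49
  a_7 = -1·-49 + 1·30 = 79
  a_8 = -1·79 + 1·-49 = -128
  a_9 = -1·-128 + 1·79 = 207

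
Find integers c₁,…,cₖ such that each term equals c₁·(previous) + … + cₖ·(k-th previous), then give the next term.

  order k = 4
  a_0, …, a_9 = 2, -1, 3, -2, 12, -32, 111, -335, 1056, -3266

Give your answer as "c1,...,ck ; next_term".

  a_4 = -3·-2 + 1·3 + 3·-1 + 3·2 = 12
  a_5 = -3·12 + 1·-2 + 3·3 + 3·-1 = -32
  a_6 = -3·-32 + 1·12 + 3·-2 + 3·3 = 111
  a_7 = -3·111 + 1·-32 + 3·12 + 3·-2 = -335
  a_8 = -3·-335 + 1·111 + 3·-32 + 3·12 = 1056
  a_9 = -3·1056 + 1·-335 + 3·111 + 3·-32 = -3266
  a_10 = -3·-3266 + 1·1056 + 3·-335 + 3·111 = 10182

-3,1,3,3 ; 10182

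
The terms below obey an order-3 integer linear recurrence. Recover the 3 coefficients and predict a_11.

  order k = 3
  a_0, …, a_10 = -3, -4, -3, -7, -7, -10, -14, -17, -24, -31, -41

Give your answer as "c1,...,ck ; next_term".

  a_3 = 0·-3 + 1·-4 + 1·-3 = -7
  a_4 = 0·-7 + 1·-3 + 1·-4 = -7
  a_5 = 0·-7 + 1·-7 + 1·-3 = -10
  a_6 = 0·-10 + 1·-7 + 1·-7 = -14
  a_7 = 0·-14 + 1·-10 + 1·-7 = -17
  a_8 = 0·-17 + 1·-14 + 1·-10 = -24
  a_9 = 0·-24 + 1·-17 + 1·-14 = -31
  a_10 = 0·-31 + 1·-24 + 1·-17 = -41
  a_11 = 0·-41 + 1·-31 + 1·-24 = -55

0,1,1 ; -55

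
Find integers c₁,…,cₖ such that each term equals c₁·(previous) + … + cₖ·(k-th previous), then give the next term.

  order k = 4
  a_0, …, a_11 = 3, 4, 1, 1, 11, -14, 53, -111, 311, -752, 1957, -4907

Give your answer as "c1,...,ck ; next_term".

-2,2,2,1 ; 12535

  a_4 = -2·1 + 2·1 + 2·4 + 1·3 = 11
  a_5 = -2·11 + 2·1 + 2·1 + 1·4 = -14
  a_6 = -2·-14 + 2·11 + 2·1 + 1·1 = 53
  a_7 = -2·53 + 2·-14 + 2·11 + 1·1 = -111
  a_8 = -2·-111 + 2·53 + 2·-14 + 1·11 = 311
  a_9 = -2·311 + 2·-111 + 2·53 + 1·-14 = -752
  a_10 = -2·-752 + 2·311 + 2·-111 + 1·53 = 1957
  a_11 = -2·1957 + 2·-752 + 2·311 + 1·-111 = -4907
  a_12 = -2·-4907 + 2·1957 + 2·-752 + 1·311 = 12535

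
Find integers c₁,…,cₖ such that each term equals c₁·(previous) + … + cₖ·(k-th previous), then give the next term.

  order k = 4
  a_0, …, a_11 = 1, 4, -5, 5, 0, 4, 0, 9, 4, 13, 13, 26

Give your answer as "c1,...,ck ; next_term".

  a_4 = 0·5 + 1·-5 + 1·4 + 1·1 = 0
  a_5 = 0·0 + 1·5 + 1·-5 + 1·4 = 4
  a_6 = 0·4 + 1·0 + 1·5 + 1·-5 = 0
  a_7 = 0·0 + 1·4 + 1·0 + 1·5 = 9
  a_8 = 0·9 + 1·0 + 1·4 + 1·0 = 4
  a_9 = 0·4 + 1·9 + 1·0 + 1·4 = 13
  a_10 = 0·13 + 1·4 + 1·9 + 1·0 = 13
  a_11 = 0·13 + 1·13 + 1·4 + 1·9 = 26
  a_12 = 0·26 + 1·13 + 1·13 + 1·4 = 30

0,1,1,1 ; 30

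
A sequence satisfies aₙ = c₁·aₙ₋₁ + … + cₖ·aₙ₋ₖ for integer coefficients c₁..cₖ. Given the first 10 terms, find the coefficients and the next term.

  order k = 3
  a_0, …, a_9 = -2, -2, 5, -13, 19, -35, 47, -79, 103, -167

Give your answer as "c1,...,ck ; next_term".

  a_3 = -1·5 + 2·-2 + 2·-2 = -13
  a_4 = -1·-13 + 2·5 + 2·-2 = 19
  a_5 = -1·19 + 2·-13 + 2·5 = -35
  a_6 = -1·-35 + 2·19 + 2·-13 = 47
  a_7 = -1·47 + 2·-35 + 2·19 = -79
  a_8 = -1·-79 + 2·47 + 2·-35 = 103
  a_9 = -1·103 + 2·-79 + 2·47 = -167
  a_10 = -1·-167 + 2·103 + 2·-79 = 215

-1,2,2 ; 215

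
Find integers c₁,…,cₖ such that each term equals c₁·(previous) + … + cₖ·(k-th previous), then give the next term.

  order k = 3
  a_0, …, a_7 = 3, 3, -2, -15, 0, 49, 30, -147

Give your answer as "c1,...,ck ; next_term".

0,-3,-2 ; -188

  a_3 = 0·-2 + -3·3 + -2·3 = -15
  a_4 = 0·-15 + -3·-2 + -2·3 = 0
  a_5 = 0·0 + -3·-15 + -2·-2 = 49
  a_6 = 0·49 + -3·0 + -2·-15 = 30
  a_7 = 0·30 + -3·49 + -2·0 = -147
  a_8 = 0·-147 + -3·30 + -2·49 = -188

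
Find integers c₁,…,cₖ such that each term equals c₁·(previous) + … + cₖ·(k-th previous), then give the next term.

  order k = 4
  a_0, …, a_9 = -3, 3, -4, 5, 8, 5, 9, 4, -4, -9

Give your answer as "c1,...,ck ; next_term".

  a_4 = 1·5 + 0·-4 + 0·3 + -1·-3 = 8
  a_5 = 1·8 + 0·5 + 0·-4 + -1·3 = 5
  a_6 = 1·5 + 0·8 + 0·5 + -1·-4 = 9
  a_7 = 1·9 + 0·5 + 0·8 + -1·5 = 4
  a_8 = 1·4 + 0·9 + 0·5 + -1·8 = -4
  a_9 = 1·-4 + 0·4 + 0·9 + -1·5 = -9
  a_10 = 1·-9 + 0·-4 + 0·4 + -1·9 = -18

1,0,0,-1 ; -18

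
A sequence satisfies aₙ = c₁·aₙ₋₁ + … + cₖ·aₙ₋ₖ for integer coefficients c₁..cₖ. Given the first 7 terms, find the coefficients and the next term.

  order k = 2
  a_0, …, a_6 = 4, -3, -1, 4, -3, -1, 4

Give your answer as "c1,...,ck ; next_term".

  a_2 = -1·-3 + -1·4 = -1
  a_3 = -1·-1 + -1·-3 = 4
  a_4 = -1·4 + -1·-1 = -3
  a_5 = -1·-3 + -1·4 = -1
  a_6 = -1·-1 + -1·-3 = 4
  a_7 = -1·4 + -1·-1 = -3

-1,-1 ; -3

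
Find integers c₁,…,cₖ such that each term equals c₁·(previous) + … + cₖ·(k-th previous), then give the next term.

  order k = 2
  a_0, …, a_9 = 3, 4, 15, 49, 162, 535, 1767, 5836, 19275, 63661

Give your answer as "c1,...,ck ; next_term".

3,1 ; 210258

  a_2 = 3·4 + 1·3 = 15
  a_3 = 3·15 + 1·4 = 49
  a_4 = 3·49 + 1·15 = 162
  a_5 = 3·162 + 1·49 = 535
  a_6 = 3·535 + 1·162 = 1767
  a_7 = 3·1767 + 1·535 = 5836
  a_8 = 3·5836 + 1·1767 = 19275
  a_9 = 3·19275 + 1·5836 = 63661
  a_10 = 3·63661 + 1·19275 = 210258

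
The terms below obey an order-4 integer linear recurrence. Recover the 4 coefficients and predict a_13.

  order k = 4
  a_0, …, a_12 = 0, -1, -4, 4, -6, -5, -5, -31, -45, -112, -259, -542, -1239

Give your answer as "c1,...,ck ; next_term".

1,2,2,-1 ; -2729

  a_4 = 1·4 + 2·-4 + 2·-1 + -1·0 = -6
  a_5 = 1·-6 + 2·4 + 2·-4 + -1·-1 = -5
  a_6 = 1·-5 + 2·-6 + 2·4 + -1·-4 = -5
  a_7 = 1·-5 + 2·-5 + 2·-6 + -1·4 = -31
  a_8 = 1·-31 + 2·-5 + 2·-5 + -1·-6 = -45
  a_9 = 1·-45 + 2·-31 + 2·-5 + -1·-5 = -112
  a_10 = 1·-112 + 2·-45 + 2·-31 + -1·-5 = -259
  a_11 = 1·-259 + 2·-112 + 2·-45 + -1·-31 = -542
  a_12 = 1·-542 + 2·-259 + 2·-112 + -1·-45 = -1239
  a_13 = 1·-1239 + 2·-542 + 2·-259 + -1·-112 = -2729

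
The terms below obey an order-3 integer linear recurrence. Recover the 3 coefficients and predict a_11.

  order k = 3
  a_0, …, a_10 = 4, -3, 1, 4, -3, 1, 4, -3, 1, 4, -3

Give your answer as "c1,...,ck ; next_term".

  a_3 = 0·1 + 0·-3 + 1·4 = 4
  a_4 = 0·4 + 0·1 + 1·-3 = -3
  a_5 = 0·-3 + 0·4 + 1·1 = 1
  a_6 = 0·1 + 0·-3 + 1·4 = 4
  a_7 = 0·4 + 0·1 + 1·-3 = -3
  a_8 = 0·-3 + 0·4 + 1·1 = 1
  a_9 = 0·1 + 0·-3 + 1·4 = 4
  a_10 = 0·4 + 0·1 + 1·-3 = -3
  a_11 = 0·-3 + 0·4 + 1·1 = 1

0,0,1 ; 1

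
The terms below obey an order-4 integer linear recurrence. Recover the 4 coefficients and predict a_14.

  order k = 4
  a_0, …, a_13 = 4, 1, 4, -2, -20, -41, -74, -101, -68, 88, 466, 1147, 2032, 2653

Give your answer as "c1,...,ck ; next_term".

  a_4 = 2·-2 + -1·4 + 0·1 + -3·4 = -20
  a_5 = 2·-20 + -1·-2 + 0·4 + -3·1 = -41
  a_6 = 2·-41 + -1·-20 + 0·-2 + -3·4 = -74
  a_7 = 2·-74 + -1·-41 + 0·-20 + -3·-2 = -101
  a_8 = 2·-101 + -1·-74 + 0·-41 + -3·-20 = -68
  a_9 = 2·-68 + -1·-101 + 0·-74 + -3·-41 = 88
  a_10 = 2·88 + -1·-68 + 0·-101 + -3·-74 = 466
  a_11 = 2·466 + -1·88 + 0·-68 + -3·-101 = 1147
  a_12 = 2·1147 + -1·466 + 0·88 + -3·-68 = 2032
  a_13 = 2·2032 + -1·1147 + 0·466 + -3·88 = 2653
  a_14 = 2·2653 + -1·2032 + 0·1147 + -3·466 = 1876

2,-1,0,-3 ; 1876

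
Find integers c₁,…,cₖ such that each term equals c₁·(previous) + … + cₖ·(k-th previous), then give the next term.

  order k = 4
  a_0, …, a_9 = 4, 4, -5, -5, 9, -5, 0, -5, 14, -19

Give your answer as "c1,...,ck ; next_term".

  a_4 = -1·-5 + 0·-5 + 0·4 + 1·4 = 9
  a_5 = -1·9 + 0·-5 + 0·-5 + 1·4 = -5
  a_6 = -1·-5 + 0·9 + 0·-5 + 1·-5 = 0
  a_7 = -1·0 + 0·-5 + 0·9 + 1·-5 = -5
  a_8 = -1·-5 + 0·0 + 0·-5 + 1·9 = 14
  a_9 = -1·14 + 0·-5 + 0·0 + 1·-5 = -19
  a_10 = -1·-19 + 0·14 + 0·-5 + 1·0 = 19

-1,0,0,1 ; 19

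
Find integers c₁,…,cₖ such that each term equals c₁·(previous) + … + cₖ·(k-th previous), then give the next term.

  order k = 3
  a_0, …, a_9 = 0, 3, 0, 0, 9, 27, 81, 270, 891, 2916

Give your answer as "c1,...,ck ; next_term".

3,0,3 ; 9558

  a_3 = 3·0 + 0·3 + 3·0 = 0
  a_4 = 3·0 + 0·0 + 3·3 = 9
  a_5 = 3·9 + 0·0 + 3·0 = 27
  a_6 = 3·27 + 0·9 + 3·0 = 81
  a_7 = 3·81 + 0·27 + 3·9 = 270
  a_8 = 3·270 + 0·81 + 3·27 = 891
  a_9 = 3·891 + 0·270 + 3·81 = 2916
  a_10 = 3·2916 + 0·891 + 3·270 = 9558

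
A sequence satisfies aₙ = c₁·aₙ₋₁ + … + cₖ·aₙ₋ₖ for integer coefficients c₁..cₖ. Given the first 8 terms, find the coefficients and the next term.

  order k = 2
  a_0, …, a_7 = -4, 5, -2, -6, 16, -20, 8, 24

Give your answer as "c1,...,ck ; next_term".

  a_2 = -2·5 + -2·-4 = -2
  a_3 = -2·-2 + -2·5 = -6
  a_4 = -2·-6 + -2·-2 = 16
  a_5 = -2·16 + -2·-6 = -20
  a_6 = -2·-20 + -2·16 = 8
  a_7 = -2·8 + -2·-20 = 24
  a_8 = -2·24 + -2·8 = -64

-2,-2 ; -64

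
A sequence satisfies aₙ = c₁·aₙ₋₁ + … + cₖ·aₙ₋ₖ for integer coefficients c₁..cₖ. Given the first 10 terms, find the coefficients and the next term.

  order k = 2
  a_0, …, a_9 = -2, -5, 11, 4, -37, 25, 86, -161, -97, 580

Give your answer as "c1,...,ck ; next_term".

-1,-3 ; -289

  a_2 = -1·-5 + -3·-2 = 11
  a_3 = -1·11 + -3·-5 = 4
  a_4 = -1·4 + -3·11 = -37
  a_5 = -1·-37 + -3·4 = 25
  a_6 = -1·25 + -3·-37 = 86
  a_7 = -1·86 + -3·25 = -161
  a_8 = -1·-161 + -3·86 = -97
  a_9 = -1·-97 + -3·-161 = 580
  a_10 = -1·580 + -3·-97 = -289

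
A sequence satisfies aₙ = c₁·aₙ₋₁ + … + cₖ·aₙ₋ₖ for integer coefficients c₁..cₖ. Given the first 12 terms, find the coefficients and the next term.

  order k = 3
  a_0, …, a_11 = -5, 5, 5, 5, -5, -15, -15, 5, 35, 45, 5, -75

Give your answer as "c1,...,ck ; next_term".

  a_3 = 1·5 + -1·5 + -1·-5 = 5
  a_4 = 1·5 + -1·5 + -1·5 = -5
  a_5 = 1·-5 + -1·5 + -1·5 = -15
  a_6 = 1·-15 + -1·-5 + -1·5 = -15
  a_7 = 1·-15 + -1·-15 + -1·-5 = 5
  a_8 = 1·5 + -1·-15 + -1·-15 = 35
  a_9 = 1·35 + -1·5 + -1·-15 = 45
  a_10 = 1·45 + -1·35 + -1·5 = 5
  a_11 = 1·5 + -1·45 + -1·35 = -75
  a_12 = 1·-75 + -1·5 + -1·45 = -125

1,-1,-1 ; -125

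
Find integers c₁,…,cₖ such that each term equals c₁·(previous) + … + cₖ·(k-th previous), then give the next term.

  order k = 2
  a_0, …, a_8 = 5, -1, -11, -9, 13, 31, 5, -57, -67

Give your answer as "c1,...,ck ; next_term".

1,-2 ; 47

  a_2 = 1·-1 + -2·5 = -11
  a_3 = 1·-11 + -2·-1 = -9
  a_4 = 1·-9 + -2·-11 = 13
  a_5 = 1·13 + -2·-9 = 31
  a_6 = 1·31 + -2·13 = 5
  a_7 = 1·5 + -2·31 = -57
  a_8 = 1·-57 + -2·5 = -67
  a_9 = 1·-67 + -2·-57 = 47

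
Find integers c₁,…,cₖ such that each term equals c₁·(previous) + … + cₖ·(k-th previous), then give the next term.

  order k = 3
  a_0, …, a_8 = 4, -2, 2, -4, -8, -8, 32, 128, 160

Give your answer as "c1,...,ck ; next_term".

  a_3 = 2·2 + -4·-2 + -4·4 = -4
  a_4 = 2·-4 + -4·2 + -4·-2 = -8
  a_5 = 2·-8 + -4·-4 + -4·2 = -8
  a_6 = 2·-8 + -4·-8 + -4·-4 = 32
  a_7 = 2·32 + -4·-8 + -4·-8 = 128
  a_8 = 2·128 + -4·32 + -4·-8 = 160
  a_9 = 2·160 + -4·128 + -4·32 = -320

2,-4,-4 ; -320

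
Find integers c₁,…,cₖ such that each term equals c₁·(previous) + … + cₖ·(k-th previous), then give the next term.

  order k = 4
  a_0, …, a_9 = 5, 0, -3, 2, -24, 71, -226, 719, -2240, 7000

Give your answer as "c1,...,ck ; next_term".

  a_4 = -3·2 + 1·-3 + 1·0 + -3·5 = -24
  a_5 = -3·-24 + 1·2 + 1·-3 + -3·0 = 71
  a_6 = -3·71 + 1·-24 + 1·2 + -3·-3 = -226
  a_7 = -3·-226 + 1·71 + 1·-24 + -3·2 = 719
  a_8 = -3·719 + 1·-226 + 1·71 + -3·-24 = -2240
  a_9 = -3·-2240 + 1·719 + 1·-226 + -3·71 = 7000
  a_10 = -3·7000 + 1·-2240 + 1·719 + -3·-226 = -21843

-3,1,1,-3 ; -21843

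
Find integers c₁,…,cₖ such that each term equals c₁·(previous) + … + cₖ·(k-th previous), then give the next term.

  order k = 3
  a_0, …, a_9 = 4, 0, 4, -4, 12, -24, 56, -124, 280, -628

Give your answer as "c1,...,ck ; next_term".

  a_3 = -2·4 + 1·0 + 1·4 = -4
  a_4 = -2·-4 + 1·4 + 1·0 = 12
  a_5 = -2·12 + 1·-4 + 1·4 = -24
  a_6 = -2·-24 + 1·12 + 1·-4 = 56
  a_7 = -2·56 + 1·-24 + 1·12 = -124
  a_8 = -2·-124 + 1·56 + 1·-24 = 280
  a_9 = -2·280 + 1·-124 + 1·56 = -628
  a_10 = -2·-628 + 1·280 + 1·-124 = 1412

-2,1,1 ; 1412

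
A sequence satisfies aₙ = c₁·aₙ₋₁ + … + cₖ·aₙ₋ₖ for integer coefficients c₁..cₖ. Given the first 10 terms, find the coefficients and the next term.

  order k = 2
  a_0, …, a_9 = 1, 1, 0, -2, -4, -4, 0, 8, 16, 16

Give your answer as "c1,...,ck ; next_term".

  a_2 = 2·1 + -2·1 = 0
  a_3 = 2·0 + -2·1 = -2
  a_4 = 2·-2 + -2·0 = -4
  a_5 = 2·-4 + -2·-2 = -4
  a_6 = 2·-4 + -2·-4 = 0
  a_7 = 2·0 + -2·-4 = 8
  a_8 = 2·8 + -2·0 = 16
  a_9 = 2·16 + -2·8 = 16
  a_10 = 2·16 + -2·16 = 0

2,-2 ; 0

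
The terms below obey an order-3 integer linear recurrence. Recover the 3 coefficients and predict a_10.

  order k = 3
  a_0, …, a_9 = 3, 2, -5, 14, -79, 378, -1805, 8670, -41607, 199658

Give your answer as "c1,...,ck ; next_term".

-4,3,-4 ; -958133

  a_3 = -4·-5 + 3·2 + -4·3 = 14
  a_4 = -4·14 + 3·-5 + -4·2 = -79
  a_5 = -4·-79 + 3·14 + -4·-5 = 378
  a_6 = -4·378 + 3·-79 + -4·14 = -1805
  a_7 = -4·-1805 + 3·378 + -4·-79 = 8670
  a_8 = -4·8670 + 3·-1805 + -4·378 = -41607
  a_9 = -4·-41607 + 3·8670 + -4·-1805 = 199658
  a_10 = -4·199658 + 3·-41607 + -4·8670 = -958133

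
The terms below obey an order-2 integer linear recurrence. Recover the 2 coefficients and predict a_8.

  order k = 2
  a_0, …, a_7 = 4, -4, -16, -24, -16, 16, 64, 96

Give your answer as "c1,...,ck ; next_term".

2,-2 ; 64

  a_2 = 2·-4 + -2·4 = -16
  a_3 = 2·-16 + -2·-4 = -24
  a_4 = 2·-24 + -2·-16 = -16
  a_5 = 2·-16 + -2·-24 = 16
  a_6 = 2·16 + -2·-16 = 64
  a_7 = 2·64 + -2·16 = 96
  a_8 = 2·96 + -2·64 = 64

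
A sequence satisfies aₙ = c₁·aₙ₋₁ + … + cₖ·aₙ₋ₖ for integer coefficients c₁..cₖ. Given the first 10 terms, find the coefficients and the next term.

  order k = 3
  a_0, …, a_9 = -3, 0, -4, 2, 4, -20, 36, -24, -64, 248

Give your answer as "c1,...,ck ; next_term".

-2,-2,2 ; -416

  a_3 = -2·-4 + -2·0 + 2·-3 = 2
  a_4 = -2·2 + -2·-4 + 2·0 = 4
  a_5 = -2·4 + -2·2 + 2·-4 = -20
  a_6 = -2·-20 + -2·4 + 2·2 = 36
  a_7 = -2·36 + -2·-20 + 2·4 = -24
  a_8 = -2·-24 + -2·36 + 2·-20 = -64
  a_9 = -2·-64 + -2·-24 + 2·36 = 248
  a_10 = -2·248 + -2·-64 + 2·-24 = -416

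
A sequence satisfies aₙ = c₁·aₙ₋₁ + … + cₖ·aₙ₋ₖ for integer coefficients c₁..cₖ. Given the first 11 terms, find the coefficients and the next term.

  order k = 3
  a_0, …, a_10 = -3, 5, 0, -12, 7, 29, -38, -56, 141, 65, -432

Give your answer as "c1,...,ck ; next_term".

-1,-3,-1 ; 96

  a_3 = -1·0 + -3·5 + -1·-3 = -12
  a_4 = -1·-12 + -3·0 + -1·5 = 7
  a_5 = -1·7 + -3·-12 + -1·0 = 29
  a_6 = -1·29 + -3·7 + -1·-12 = -38
  a_7 = -1·-38 + -3·29 + -1·7 = -56
  a_8 = -1·-56 + -3·-38 + -1·29 = 141
  a_9 = -1·141 + -3·-56 + -1·-38 = 65
  a_10 = -1·65 + -3·141 + -1·-56 = -432
  a_11 = -1·-432 + -3·65 + -1·141 = 96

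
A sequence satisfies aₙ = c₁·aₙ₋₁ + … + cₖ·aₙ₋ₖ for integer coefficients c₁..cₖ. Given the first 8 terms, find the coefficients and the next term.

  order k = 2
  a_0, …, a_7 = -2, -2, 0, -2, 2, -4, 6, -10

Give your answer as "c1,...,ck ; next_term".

  a_2 = -1·-2 + 1·-2 = 0
  a_3 = -1·0 + 1·-2 = -2
  a_4 = -1·-2 + 1·0 = 2
  a_5 = -1·2 + 1·-2 = -4
  a_6 = -1·-4 + 1·2 = 6
  a_7 = -1·6 + 1·-4 = -10
  a_8 = -1·-10 + 1·6 = 16

-1,1 ; 16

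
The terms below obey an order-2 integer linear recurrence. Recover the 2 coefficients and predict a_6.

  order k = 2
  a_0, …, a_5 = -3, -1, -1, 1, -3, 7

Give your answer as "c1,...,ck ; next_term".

  a_2 = -2·-1 + 1·-3 = -1
  a_3 = -2·-1 + 1·-1 = 1
  a_4 = -2·1 + 1·-1 = -3
  a_5 = -2·-3 + 1·1 = 7
  a_6 = -2·7 + 1·-3 = -17

-2,1 ; -17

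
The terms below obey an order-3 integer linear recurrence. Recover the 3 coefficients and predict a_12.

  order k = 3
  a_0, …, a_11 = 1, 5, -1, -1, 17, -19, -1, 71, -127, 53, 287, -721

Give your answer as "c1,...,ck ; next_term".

-1,-1,3 ; 593

  a_3 = -1·-1 + -1·5 + 3·1 = -1
  a_4 = -1·-1 + -1·-1 + 3·5 = 17
  a_5 = -1·17 + -1·-1 + 3·-1 = -19
  a_6 = -1·-19 + -1·17 + 3·-1 = -1
  a_7 = -1·-1 + -1·-19 + 3·17 = 71
  a_8 = -1·71 + -1·-1 + 3·-19 = -127
  a_9 = -1·-127 + -1·71 + 3·-1 = 53
  a_10 = -1·53 + -1·-127 + 3·71 = 287
  a_11 = -1·287 + -1·53 + 3·-127 = -721
  a_12 = -1·-721 + -1·287 + 3·53 = 593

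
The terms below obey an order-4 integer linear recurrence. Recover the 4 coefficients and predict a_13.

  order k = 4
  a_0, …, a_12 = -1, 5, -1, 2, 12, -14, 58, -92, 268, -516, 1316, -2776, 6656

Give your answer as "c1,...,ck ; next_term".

  a_4 = -2·2 + 2·-1 + 4·5 + 2·-1 = 12
  a_5 = -2·12 + 2·2 + 4·-1 + 2·5 = -14
  a_6 = -2·-14 + 2·12 + 4·2 + 2·-1 = 58
  a_7 = -2·58 + 2·-14 + 4·12 + 2·2 = -92
  a_8 = -2·-92 + 2·58 + 4·-14 + 2·12 = 268
  a_9 = -2·268 + 2·-92 + 4·58 + 2·-14 = -516
  a_10 = -2·-516 + 2·268 + 4·-92 + 2·58 = 1316
  a_11 = -2·1316 + 2·-516 + 4·268 + 2·-92 = -2776
  a_12 = -2·-2776 + 2·1316 + 4·-516 + 2·268 = 6656
  a_13 = -2·6656 + 2·-2776 + 4·1316 + 2·-516 = -14632

-2,2,4,2 ; -14632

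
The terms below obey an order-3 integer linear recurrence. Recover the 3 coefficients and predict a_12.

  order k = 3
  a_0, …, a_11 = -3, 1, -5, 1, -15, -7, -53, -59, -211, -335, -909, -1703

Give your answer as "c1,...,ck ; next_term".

1,3,-1 ; -4095

  a_3 = 1·-5 + 3·1 + -1·-3 = 1
  a_4 = 1·1 + 3·-5 + -1·1 = -15
  a_5 = 1·-15 + 3·1 + -1·-5 = -7
  a_6 = 1·-7 + 3·-15 + -1·1 = -53
  a_7 = 1·-53 + 3·-7 + -1·-15 = -59
  a_8 = 1·-59 + 3·-53 + -1·-7 = -211
  a_9 = 1·-211 + 3·-59 + -1·-53 = -335
  a_10 = 1·-335 + 3·-211 + -1·-59 = -909
  a_11 = 1·-909 + 3·-335 + -1·-211 = -1703
  a_12 = 1·-1703 + 3·-909 + -1·-335 = -4095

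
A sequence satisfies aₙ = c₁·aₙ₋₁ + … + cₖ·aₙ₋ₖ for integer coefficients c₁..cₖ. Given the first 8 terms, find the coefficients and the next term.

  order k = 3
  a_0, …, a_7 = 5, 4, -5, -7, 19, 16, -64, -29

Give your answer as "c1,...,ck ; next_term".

  a_3 = 0·-5 + -3·4 + 1·5 = -7
  a_4 = 0·-7 + -3·-5 + 1·4 = 19
  a_5 = 0·19 + -3·-7 + 1·-5 = 16
  a_6 = 0·16 + -3·19 + 1·-7 = -64
  a_7 = 0·-64 + -3·16 + 1·19 = -29
  a_8 = 0·-29 + -3·-64 + 1·16 = 208

0,-3,1 ; 208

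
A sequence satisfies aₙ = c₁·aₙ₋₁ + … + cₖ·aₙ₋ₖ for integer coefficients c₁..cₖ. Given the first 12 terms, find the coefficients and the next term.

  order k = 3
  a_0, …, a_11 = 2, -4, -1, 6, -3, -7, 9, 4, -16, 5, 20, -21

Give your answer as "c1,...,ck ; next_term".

  a_3 = 0·-1 + -1·-4 + 1·2 = 6
  a_4 = 0·6 + -1·-1 + 1·-4 = -3
  a_5 = 0·-3 + -1·6 + 1·-1 = -7
  a_6 = 0·-7 + -1·-3 + 1·6 = 9
  a_7 = 0·9 + -1·-7 + 1·-3 = 4
  a_8 = 0·4 + -1·9 + 1·-7 = -16
  a_9 = 0·-16 + -1·4 + 1·9 = 5
  a_10 = 0·5 + -1·-16 + 1·4 = 20
  a_11 = 0·20 + -1·5 + 1·-16 = -21
  a_12 = 0·-21 + -1·20 + 1·5 = -15

0,-1,1 ; -15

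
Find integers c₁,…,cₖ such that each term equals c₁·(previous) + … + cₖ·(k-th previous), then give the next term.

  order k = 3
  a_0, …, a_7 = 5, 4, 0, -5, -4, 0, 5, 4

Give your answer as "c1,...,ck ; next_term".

  a_3 = 0·0 + 0·4 + -1·5 = -5
  a_4 = 0·-5 + 0·0 + -1·4 = -4
  a_5 = 0·-4 + 0·-5 + -1·0 = 0
  a_6 = 0·0 + 0·-4 + -1·-5 = 5
  a_7 = 0·5 + 0·0 + -1·-4 = 4
  a_8 = 0·4 + 0·5 + -1·0 = 0

0,0,-1 ; 0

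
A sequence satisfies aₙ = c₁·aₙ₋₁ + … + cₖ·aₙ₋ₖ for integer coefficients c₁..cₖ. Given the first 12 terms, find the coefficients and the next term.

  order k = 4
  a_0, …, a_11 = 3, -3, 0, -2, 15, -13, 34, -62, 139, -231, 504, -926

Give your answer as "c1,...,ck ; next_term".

  a_4 = 0·-2 + 2·0 + -2·-3 + 3·3 = 15
  a_5 = 0·15 + 2·-2 + -2·0 + 3·-3 = -13
  a_6 = 0·-13 + 2·15 + -2·-2 + 3·0 = 34
  a_7 = 0·34 + 2·-13 + -2·15 + 3·-2 = -62
  a_8 = 0·-62 + 2·34 + -2·-13 + 3·15 = 139
  a_9 = 0·139 + 2·-62 + -2·34 + 3·-13 = -231
  a_10 = 0·-231 + 2·139 + -2·-62 + 3·34 = 504
  a_11 = 0·504 + 2·-231 + -2·139 + 3·-62 = -926
  a_12 = 0·-926 + 2·504 + -2·-231 + 3·139 = 1887

0,2,-2,3 ; 1887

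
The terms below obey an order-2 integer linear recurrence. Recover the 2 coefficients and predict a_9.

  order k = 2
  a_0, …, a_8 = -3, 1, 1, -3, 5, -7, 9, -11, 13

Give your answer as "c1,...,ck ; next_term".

  a_2 = -2·1 + -1·-3 = 1
  a_3 = -2·1 + -1·1 = -3
  a_4 = -2·-3 + -1·1 = 5
  a_5 = -2·5 + -1·-3 = -7
  a_6 = -2·-7 + -1·5 = 9
  a_7 = -2·9 + -1·-7 = -11
  a_8 = -2·-11 + -1·9 = 13
  a_9 = -2·13 + -1·-11 = -15

-2,-1 ; -15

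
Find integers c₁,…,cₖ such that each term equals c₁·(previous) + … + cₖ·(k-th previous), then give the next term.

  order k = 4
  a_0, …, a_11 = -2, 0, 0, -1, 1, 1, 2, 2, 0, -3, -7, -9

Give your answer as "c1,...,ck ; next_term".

1,0,-1,-1 ; -6

  a_4 = 1·-1 + 0·0 + -1·0 + -1·-2 = 1
  a_5 = 1·1 + 0·-1 + -1·0 + -1·0 = 1
  a_6 = 1·1 + 0·1 + -1·-1 + -1·0 = 2
  a_7 = 1·2 + 0·1 + -1·1 + -1·-1 = 2
  a_8 = 1·2 + 0·2 + -1·1 + -1·1 = 0
  a_9 = 1·0 + 0·2 + -1·2 + -1·1 = -3
  a_10 = 1·-3 + 0·0 + -1·2 + -1·2 = -7
  a_11 = 1·-7 + 0·-3 + -1·0 + -1·2 = -9
  a_12 = 1·-9 + 0·-7 + -1·-3 + -1·0 = -6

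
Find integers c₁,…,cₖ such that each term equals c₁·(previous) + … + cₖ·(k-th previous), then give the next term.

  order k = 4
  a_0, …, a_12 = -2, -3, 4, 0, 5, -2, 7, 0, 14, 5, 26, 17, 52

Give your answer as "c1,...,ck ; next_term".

  a_4 = 1·0 + 1·4 + -1·-3 + 1·-2 = 5
  a_5 = 1·5 + 1·0 + -1·4 + 1·-3 = -2
  a_6 = 1·-2 + 1·5 + -1·0 + 1·4 = 7
  a_7 = 1·7 + 1·-2 + -1·5 + 1·0 = 0
  a_8 = 1·0 + 1·7 + -1·-2 + 1·5 = 14
  a_9 = 1·14 + 1·0 + -1·7 + 1·-2 = 5
  a_10 = 1·5 + 1·14 + -1·0 + 1·7 = 26
  a_11 = 1·26 + 1·5 + -1·14 + 1·0 = 17
  a_12 = 1·17 + 1·26 + -1·5 + 1·14 = 52
  a_13 = 1·52 + 1·17 + -1·26 + 1·5 = 48

1,1,-1,1 ; 48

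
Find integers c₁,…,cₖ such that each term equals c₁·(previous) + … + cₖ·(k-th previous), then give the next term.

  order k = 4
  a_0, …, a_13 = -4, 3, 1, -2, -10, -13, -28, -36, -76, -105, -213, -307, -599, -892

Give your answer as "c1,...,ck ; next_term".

  a_4 = 1·-2 + 2·1 + -2·3 + 1·-4 = -10
  a_5 = 1·-10 + 2·-2 + -2·1 + 1·3 = -13
  a_6 = 1·-13 + 2·-10 + -2·-2 + 1·1 = -28
  a_7 = 1·-28 + 2·-13 + -2·-10 + 1·-2 = -36
  a_8 = 1·-36 + 2·-28 + -2·-13 + 1·-10 = -76
  a_9 = 1·-76 + 2·-36 + -2·-28 + 1·-13 = -105
  a_10 = 1·-105 + 2·-76 + -2·-36 + 1·-28 = -213
  a_11 = 1·-213 + 2·-105 + -2·-76 + 1·-36 = -307
  a_12 = 1·-307 + 2·-213 + -2·-105 + 1·-76 = -599
  a_13 = 1·-599 + 2·-307 + -2·-213 + 1·-105 = -892
  a_14 = 1·-892 + 2·-599 + -2·-307 + 1·-213 = -1689

1,2,-2,1 ; -1689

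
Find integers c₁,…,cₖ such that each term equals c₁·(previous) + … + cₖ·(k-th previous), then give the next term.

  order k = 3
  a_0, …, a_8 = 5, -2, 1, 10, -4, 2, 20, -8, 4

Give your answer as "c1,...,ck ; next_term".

0,0,2 ; 40

  a_3 = 0·1 + 0·-2 + 2·5 = 10
  a_4 = 0·10 + 0·1 + 2·-2 = -4
  a_5 = 0·-4 + 0·10 + 2·1 = 2
  a_6 = 0·2 + 0·-4 + 2·10 = 20
  a_7 = 0·20 + 0·2 + 2·-4 = -8
  a_8 = 0·-8 + 0·20 + 2·2 = 4
  a_9 = 0·4 + 0·-8 + 2·20 = 40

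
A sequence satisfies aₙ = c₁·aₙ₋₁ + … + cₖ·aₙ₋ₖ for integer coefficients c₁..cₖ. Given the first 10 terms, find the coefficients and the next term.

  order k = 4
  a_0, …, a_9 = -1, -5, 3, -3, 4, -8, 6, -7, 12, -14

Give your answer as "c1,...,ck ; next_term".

0,0,-1,1 ; 13

  a_4 = 0·-3 + 0·3 + -1·-5 + 1·-1 = 4
  a_5 = 0·4 + 0·-3 + -1·3 + 1·-5 = -8
  a_6 = 0·-8 + 0·4 + -1·-3 + 1·3 = 6
  a_7 = 0·6 + 0·-8 + -1·4 + 1·-3 = -7
  a_8 = 0·-7 + 0·6 + -1·-8 + 1·4 = 12
  a_9 = 0·12 + 0·-7 + -1·6 + 1·-8 = -14
  a_10 = 0·-14 + 0·12 + -1·-7 + 1·6 = 13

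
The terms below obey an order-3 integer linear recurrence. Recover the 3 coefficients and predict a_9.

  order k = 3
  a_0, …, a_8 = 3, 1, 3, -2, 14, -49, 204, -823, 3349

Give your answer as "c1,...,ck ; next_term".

  a_3 = -4·3 + 1·1 + 3·3 = -2
  a_4 = -4·-2 + 1·3 + 3·1 = 14
  a_5 = -4·14 + 1·-2 + 3·3 = -49
  a_6 = -4·-49 + 1·14 + 3·-2 = 204
  a_7 = -4·204 + 1·-49 + 3·14 = -823
  a_8 = -4·-823 + 1·204 + 3·-49 = 3349
  a_9 = -4·3349 + 1·-823 + 3·204 = -13607

-4,1,3 ; -13607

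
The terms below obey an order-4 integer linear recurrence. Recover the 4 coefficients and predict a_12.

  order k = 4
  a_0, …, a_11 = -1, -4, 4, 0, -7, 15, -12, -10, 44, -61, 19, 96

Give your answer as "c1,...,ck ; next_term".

  a_4 = -1·0 + -1·4 + 1·-4 + -1·-1 = -7
  a_5 = -1·-7 + -1·0 + 1·4 + -1·-4 = 15
  a_6 = -1·15 + -1·-7 + 1·0 + -1·4 = -12
  a_7 = -1·-12 + -1·15 + 1·-7 + -1·0 = -10
  a_8 = -1·-10 + -1·-12 + 1·15 + -1·-7 = 44
  a_9 = -1·44 + -1·-10 + 1·-12 + -1·15 = -61
  a_10 = -1·-61 + -1·44 + 1·-10 + -1·-12 = 19
  a_11 = -1·19 + -1·-61 + 1·44 + -1·-10 = 96
  a_12 = -1·96 + -1·19 + 1·-61 + -1·44 = -220

-1,-1,1,-1 ; -220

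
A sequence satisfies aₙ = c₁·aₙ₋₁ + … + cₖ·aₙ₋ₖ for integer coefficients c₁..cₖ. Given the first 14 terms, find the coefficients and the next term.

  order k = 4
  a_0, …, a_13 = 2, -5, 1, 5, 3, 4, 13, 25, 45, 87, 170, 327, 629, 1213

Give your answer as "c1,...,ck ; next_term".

1,1,1,1 ; 2339

  a_4 = 1·5 + 1·1 + 1·-5 + 1·2 = 3
  a_5 = 1·3 + 1·5 + 1·1 + 1·-5 = 4
  a_6 = 1·4 + 1·3 + 1·5 + 1·1 = 13
  a_7 = 1·13 + 1·4 + 1·3 + 1·5 = 25
  a_8 = 1·25 + 1·13 + 1·4 + 1·3 = 45
  a_9 = 1·45 + 1·25 + 1·13 + 1·4 = 87
  a_10 = 1·87 + 1·45 + 1·25 + 1·13 = 170
  a_11 = 1·170 + 1·87 + 1·45 + 1·25 = 327
  a_12 = 1·327 + 1·170 + 1·87 + 1·45 = 629
  a_13 = 1·629 + 1·327 + 1·170 + 1·87 = 1213
  a_14 = 1·1213 + 1·629 + 1·327 + 1·170 = 2339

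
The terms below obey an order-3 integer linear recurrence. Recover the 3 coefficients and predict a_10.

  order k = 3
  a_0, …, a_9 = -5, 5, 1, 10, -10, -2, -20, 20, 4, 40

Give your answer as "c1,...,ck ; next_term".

0,0,-2 ; -40

  a_3 = 0·1 + 0·5 + -2·-5 = 10
  a_4 = 0·10 + 0·1 + -2·5 = -10
  a_5 = 0·-10 + 0·10 + -2·1 = -2
  a_6 = 0·-2 + 0·-10 + -2·10 = -20
  a_7 = 0·-20 + 0·-2 + -2·-10 = 20
  a_8 = 0·20 + 0·-20 + -2·-2 = 4
  a_9 = 0·4 + 0·20 + -2·-20 = 40
  a_10 = 0·40 + 0·4 + -2·20 = -40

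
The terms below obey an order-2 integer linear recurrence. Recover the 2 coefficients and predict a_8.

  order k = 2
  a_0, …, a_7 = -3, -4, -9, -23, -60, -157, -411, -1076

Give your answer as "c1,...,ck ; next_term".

  a_2 = 3·-4 + -1·-3 = -9
  a_3 = 3·-9 + -1·-4 = -23
  a_4 = 3·-23 + -1·-9 = -60
  a_5 = 3·-60 + -1·-23 = -157
  a_6 = 3·-157 + -1·-60 = -411
  a_7 = 3·-411 + -1·-157 = -1076
  a_8 = 3·-1076 + -1·-411 = -2817

3,-1 ; -2817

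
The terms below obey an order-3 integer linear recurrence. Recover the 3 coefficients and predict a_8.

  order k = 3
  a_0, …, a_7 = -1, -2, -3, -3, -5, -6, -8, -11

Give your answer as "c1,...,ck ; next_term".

  a_3 = 0·-3 + 1·-2 + 1·-1 = -3
  a_4 = 0·-3 + 1·-3 + 1·-2 = -5
  a_5 = 0·-5 + 1·-3 + 1·-3 = -6
  a_6 = 0·-6 + 1·-5 + 1·-3 = -8
  a_7 = 0·-8 + 1·-6 + 1·-5 = -11
  a_8 = 0·-11 + 1·-8 + 1·-6 = -14

0,1,1 ; -14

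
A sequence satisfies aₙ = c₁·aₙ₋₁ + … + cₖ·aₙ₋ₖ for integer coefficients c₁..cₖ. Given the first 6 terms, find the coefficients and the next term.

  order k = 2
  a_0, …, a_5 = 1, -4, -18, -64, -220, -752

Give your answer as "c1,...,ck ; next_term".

4,-2 ; -2568

  a_2 = 4·-4 + -2·1 = -18
  a_3 = 4·-18 + -2·-4 = -64
  a_4 = 4·-64 + -2·-18 = -220
  a_5 = 4·-220 + -2·-64 = -752
  a_6 = 4·-752 + -2·-220 = -2568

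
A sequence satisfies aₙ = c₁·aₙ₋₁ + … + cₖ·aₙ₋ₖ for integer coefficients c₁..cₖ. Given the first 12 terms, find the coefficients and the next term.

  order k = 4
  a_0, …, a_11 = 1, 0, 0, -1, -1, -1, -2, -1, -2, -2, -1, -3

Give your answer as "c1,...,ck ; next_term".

0,1,1,-1 ; -1

  a_4 = 0·-1 + 1·0 + 1·0 + -1·1 = -1
  a_5 = 0·-1 + 1·-1 + 1·0 + -1·0 = -1
  a_6 = 0·-1 + 1·-1 + 1·-1 + -1·0 = -2
  a_7 = 0·-2 + 1·-1 + 1·-1 + -1·-1 = -1
  a_8 = 0·-1 + 1·-2 + 1·-1 + -1·-1 = -2
  a_9 = 0·-2 + 1·-1 + 1·-2 + -1·-1 = -2
  a_10 = 0·-2 + 1·-2 + 1·-1 + -1·-2 = -1
  a_11 = 0·-1 + 1·-2 + 1·-2 + -1·-1 = -3
  a_12 = 0·-3 + 1·-1 + 1·-2 + -1·-2 = -1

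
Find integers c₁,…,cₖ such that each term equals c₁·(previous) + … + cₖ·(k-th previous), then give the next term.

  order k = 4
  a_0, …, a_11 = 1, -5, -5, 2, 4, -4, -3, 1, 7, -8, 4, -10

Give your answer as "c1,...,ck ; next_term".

-1,0,-1,1 ; 25

  a_4 = -1·2 + 0·-5 + -1·-5 + 1·1 = 4
  a_5 = -1·4 + 0·2 + -1·-5 + 1·-5 = -4
  a_6 = -1·-4 + 0·4 + -1·2 + 1·-5 = -3
  a_7 = -1·-3 + 0·-4 + -1·4 + 1·2 = 1
  a_8 = -1·1 + 0·-3 + -1·-4 + 1·4 = 7
  a_9 = -1·7 + 0·1 + -1·-3 + 1·-4 = -8
  a_10 = -1·-8 + 0·7 + -1·1 + 1·-3 = 4
  a_11 = -1·4 + 0·-8 + -1·7 + 1·1 = -10
  a_12 = -1·-10 + 0·4 + -1·-8 + 1·7 = 25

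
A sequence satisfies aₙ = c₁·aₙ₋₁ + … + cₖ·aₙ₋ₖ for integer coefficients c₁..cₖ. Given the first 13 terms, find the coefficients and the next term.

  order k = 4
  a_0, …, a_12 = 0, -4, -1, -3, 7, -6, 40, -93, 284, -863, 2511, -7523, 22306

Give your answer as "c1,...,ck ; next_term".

-2,3,-1,-4 ; -66240

  a_4 = -2·-3 + 3·-1 + -1·-4 + -4·0 = 7
  a_5 = -2·7 + 3·-3 + -1·-1 + -4·-4 = -6
  a_6 = -2·-6 + 3·7 + -1·-3 + -4·-1 = 40
  a_7 = -2·40 + 3·-6 + -1·7 + -4·-3 = -93
  a_8 = -2·-93 + 3·40 + -1·-6 + -4·7 = 284
  a_9 = -2·284 + 3·-93 + -1·40 + -4·-6 = -863
  a_10 = -2·-863 + 3·284 + -1·-93 + -4·40 = 2511
  a_11 = -2·2511 + 3·-863 + -1·284 + -4·-93 = -7523
  a_12 = -2·-7523 + 3·2511 + -1·-863 + -4·284 = 22306
  a_13 = -2·22306 + 3·-7523 + -1·2511 + -4·-863 = -66240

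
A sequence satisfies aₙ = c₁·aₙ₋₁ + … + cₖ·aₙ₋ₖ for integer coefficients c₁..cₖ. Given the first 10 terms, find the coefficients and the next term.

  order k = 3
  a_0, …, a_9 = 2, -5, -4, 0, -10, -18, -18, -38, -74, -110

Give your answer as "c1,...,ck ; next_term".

  a_3 = 1·-4 + 0·-5 + 2·2 = 0
  a_4 = 1·0 + 0·-4 + 2·-5 = -10
  a_5 = 1·-10 + 0·0 + 2·-4 = -18
  a_6 = 1·-18 + 0·-10 + 2·0 = -18
  a_7 = 1·-18 + 0·-18 + 2·-10 = -38
  a_8 = 1·-38 + 0·-18 + 2·-18 = -74
  a_9 = 1·-74 + 0·-38 + 2·-18 = -110
  a_10 = 1·-110 + 0·-74 + 2·-38 = -186

1,0,2 ; -186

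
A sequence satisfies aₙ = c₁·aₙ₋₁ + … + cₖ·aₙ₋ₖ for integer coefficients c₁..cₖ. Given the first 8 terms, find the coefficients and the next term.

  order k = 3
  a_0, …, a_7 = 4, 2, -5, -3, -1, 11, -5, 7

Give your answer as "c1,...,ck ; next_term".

-1,0,-2 ; -29

  a_3 = -1·-5 + 0·2 + -2·4 = -3
  a_4 = -1·-3 + 0·-5 + -2·2 = -1
  a_5 = -1·-1 + 0·-3 + -2·-5 = 11
  a_6 = -1·11 + 0·-1 + -2·-3 = -5
  a_7 = -1·-5 + 0·11 + -2·-1 = 7
  a_8 = -1·7 + 0·-5 + -2·11 = -29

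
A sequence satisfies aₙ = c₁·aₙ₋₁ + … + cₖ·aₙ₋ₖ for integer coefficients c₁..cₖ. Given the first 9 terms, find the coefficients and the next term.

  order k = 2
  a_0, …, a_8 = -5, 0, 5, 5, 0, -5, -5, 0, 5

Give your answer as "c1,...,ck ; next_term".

1,-1 ; 5

  a_2 = 1·0 + -1·-5 = 5
  a_3 = 1·5 + -1·0 = 5
  a_4 = 1·5 + -1·5 = 0
  a_5 = 1·0 + -1·5 = -5
  a_6 = 1·-5 + -1·0 = -5
  a_7 = 1·-5 + -1·-5 = 0
  a_8 = 1·0 + -1·-5 = 5
  a_9 = 1·5 + -1·0 = 5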